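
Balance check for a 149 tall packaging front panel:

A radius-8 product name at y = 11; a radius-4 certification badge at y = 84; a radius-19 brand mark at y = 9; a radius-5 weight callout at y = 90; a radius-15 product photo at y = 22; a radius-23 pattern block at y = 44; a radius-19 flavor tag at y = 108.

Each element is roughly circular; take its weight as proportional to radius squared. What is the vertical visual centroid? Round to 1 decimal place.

Weights ∝ r²: product name 8² = 64, certification badge 4² = 16, brand mark 19² = 361, weight callout 5² = 25, product photo 15² = 225, pattern block 23² = 529, flavor tag 19² = 361; Σw = 1581.
Σw·y = 74761; ȳ = 74761/1581 ≈ 47.29.

y ≈ 47.3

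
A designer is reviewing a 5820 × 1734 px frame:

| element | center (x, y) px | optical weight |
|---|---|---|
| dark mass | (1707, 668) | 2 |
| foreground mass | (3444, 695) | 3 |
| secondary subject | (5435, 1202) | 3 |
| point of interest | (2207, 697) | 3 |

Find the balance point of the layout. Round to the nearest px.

(3334, 829)

Weights sum to 2 + 3 + 3 + 3 = 11.
x: (2·1707 + 3·3444 + 3·5435 + 3·2207) / 11 = 36672 / 11 ≈ 3333.82
y: (2·668 + 3·695 + 3·1202 + 3·697) / 11 = 9118 / 11 ≈ 828.91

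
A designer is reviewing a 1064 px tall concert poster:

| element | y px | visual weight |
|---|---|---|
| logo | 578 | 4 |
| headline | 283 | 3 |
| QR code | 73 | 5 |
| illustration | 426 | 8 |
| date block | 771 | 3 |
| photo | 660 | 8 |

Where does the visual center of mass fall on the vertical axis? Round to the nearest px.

y ≈ 469

Total weight = 4 + 3 + 5 + 8 + 3 + 8 = 31.
y: moment 14527 / weight 31 ≈ 468.61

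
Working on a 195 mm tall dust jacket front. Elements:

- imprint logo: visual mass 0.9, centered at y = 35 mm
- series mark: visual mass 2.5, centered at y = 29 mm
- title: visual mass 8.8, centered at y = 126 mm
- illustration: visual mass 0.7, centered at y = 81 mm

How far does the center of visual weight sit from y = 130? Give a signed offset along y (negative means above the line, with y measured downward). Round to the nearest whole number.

≈ -32 mm

Total weight = 0.9 + 2.5 + 8.8 + 0.7 = 12.9.
y-moment: 0.9·35 + 2.5·29 + 8.8·126 + 0.7·81 = 1269.5; centroid 1269.5/12.9 ≈ 98.41.
Against y = 130, that's 98.41 − 130 = -31.59.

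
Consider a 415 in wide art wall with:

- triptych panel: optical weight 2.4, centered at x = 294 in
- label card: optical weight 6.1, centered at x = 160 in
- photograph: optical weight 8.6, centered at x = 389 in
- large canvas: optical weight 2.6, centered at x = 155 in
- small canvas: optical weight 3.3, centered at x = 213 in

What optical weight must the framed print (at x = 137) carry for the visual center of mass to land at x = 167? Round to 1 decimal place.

w ≈ 76.4

Known weights sum to 2.4 + 6.1 + 8.6 + 2.6 + 3.3 = 23.0; their moment is 2.4·294 + 6.1·160 + 8.6·389 + 2.6·155 + 3.3·213 = 6132.9.
Balance at x = 167 requires (6132.9 + w·137) / (23.0 + w) = 167.
Solving: w = (167·23.0 − 6132.9) / (137 − 167) = -2291.9 / -30 ≈ 76.40.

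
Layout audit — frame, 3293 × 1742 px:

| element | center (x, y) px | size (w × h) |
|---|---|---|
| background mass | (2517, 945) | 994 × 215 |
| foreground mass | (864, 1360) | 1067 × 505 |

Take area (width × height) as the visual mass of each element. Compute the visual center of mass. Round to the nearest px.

(1333, 1242)

Areas → weights: background mass 994·215 = 213710, foreground mass 1067·505 = 538835; Σw = 752545.
x: (213710·2517 + 538835·864) / 752545 = 1003461510 / 752545 ≈ 1333.42
y: (213710·945 + 538835·1360) / 752545 = 934771550 / 752545 ≈ 1242.15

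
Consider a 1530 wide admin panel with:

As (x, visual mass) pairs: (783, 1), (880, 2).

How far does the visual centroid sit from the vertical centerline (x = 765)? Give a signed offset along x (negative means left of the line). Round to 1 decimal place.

≈ 82.7

Total weight = 1 + 2 = 3.
x-moment: 1·783 + 2·880 = 2543; centroid 2543/3 ≈ 847.67.
Against x = 765, that's 847.67 − 765 = 82.67.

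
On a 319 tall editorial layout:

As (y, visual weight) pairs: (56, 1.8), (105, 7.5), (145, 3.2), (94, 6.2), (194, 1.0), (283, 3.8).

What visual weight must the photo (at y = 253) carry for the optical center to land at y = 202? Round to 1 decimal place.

Existing Σw = 23.5 (1.8 + 7.5 + 3.2 + 6.2 + 1.0 + 3.8); existing moment 1.8·56 + 7.5·105 + 3.2·145 + 6.2·94 + 1.0·194 + 3.8·283 = 3204.5.
Set Σw·y/Σw = 202: (3204.5 + 253w) = 202·(23.5 + w).
Solving: w = (202·23.5 − 3204.5) / (253 − 202) = 1542.5 / 51 ≈ 30.25.

w ≈ 30.2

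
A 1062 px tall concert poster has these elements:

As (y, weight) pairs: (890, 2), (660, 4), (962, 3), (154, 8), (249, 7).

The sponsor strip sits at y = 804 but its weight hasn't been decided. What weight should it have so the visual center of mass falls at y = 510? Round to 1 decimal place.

w ≈ 6.7

Existing Σw = 24 (2 + 4 + 3 + 8 + 7); existing moment 2·890 + 4·660 + 3·962 + 8·154 + 7·249 = 10281.
For the centroid to hit 510: (10281 + w·804) / (24 + w) = 510.
So w = (510·24 − 10281)/(804 − 510) = 1959/294 ≈ 6.66.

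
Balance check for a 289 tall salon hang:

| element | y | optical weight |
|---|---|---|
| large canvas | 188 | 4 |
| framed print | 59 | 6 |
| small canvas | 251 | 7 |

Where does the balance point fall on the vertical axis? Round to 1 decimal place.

y ≈ 168.4

Σw = 4 + 6 + 7 = 17.
Σw·y = 4·188 + 6·59 + 7·251 = 2863, so ȳ = 2863/17 ≈ 168.41.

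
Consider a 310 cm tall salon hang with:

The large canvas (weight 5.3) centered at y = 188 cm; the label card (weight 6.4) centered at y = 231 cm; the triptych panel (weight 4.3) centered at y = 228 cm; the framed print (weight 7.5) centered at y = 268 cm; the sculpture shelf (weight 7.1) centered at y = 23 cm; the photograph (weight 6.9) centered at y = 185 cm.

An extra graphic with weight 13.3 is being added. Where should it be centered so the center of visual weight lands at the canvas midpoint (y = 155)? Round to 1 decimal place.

After adding the extra graphic, total weight = 5.3 + 6.4 + 4.3 + 7.5 + 7.1 + 6.9 + 13.3 = 50.8.
Along y: (6905.0 + 13.3·y) / 50.8 = 155 (existing moment 5.3·188 + 6.4·231 + 4.3·228 + 7.5·268 + 7.1·23 + 6.9·185 = 6905.0) ⇒ y = (7874.0 − 6905.0) / 13.3 ≈ 72.86.

y ≈ 72.9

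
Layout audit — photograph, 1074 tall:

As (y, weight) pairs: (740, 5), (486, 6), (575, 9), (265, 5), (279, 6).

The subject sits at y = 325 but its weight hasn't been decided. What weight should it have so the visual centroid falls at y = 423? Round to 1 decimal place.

w ≈ 17.1

Fixed elements: Σw = 5 + 6 + 9 + 5 + 6 = 31, Σw·y = 5·740 + 6·486 + 9·575 + 5·265 + 6·279 = 14790.
For the centroid to hit 423: (14790 + w·325) / (31 + w) = 423.
So w = (423·31 − 14790)/(325 − 423) = -1677/-98 ≈ 17.11.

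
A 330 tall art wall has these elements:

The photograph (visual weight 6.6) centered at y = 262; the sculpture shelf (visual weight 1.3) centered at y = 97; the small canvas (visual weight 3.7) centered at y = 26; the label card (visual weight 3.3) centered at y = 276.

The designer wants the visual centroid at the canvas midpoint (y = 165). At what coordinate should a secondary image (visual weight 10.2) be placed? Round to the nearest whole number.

y ≈ 125

New total weight: (6.6 + 1.3 + 3.7 + 3.3) + 10.2 = 25.1.
y: target moment 25.1×165 = 4141.5; current 6.6·262 + 1.3·97 + 3.7·26 + 3.3·276 = 2862.3; the secondary image supplies 1279.2, so y = 1279.2/10.2 ≈ 125.41.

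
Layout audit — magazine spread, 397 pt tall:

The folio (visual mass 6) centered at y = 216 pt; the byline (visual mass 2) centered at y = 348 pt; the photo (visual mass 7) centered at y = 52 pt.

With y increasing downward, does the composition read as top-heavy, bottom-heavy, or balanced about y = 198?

top-heavy

Σw = 6 + 2 + 7 = 15.
y-moment: 6·216 + 2·348 + 7·52 = 2356; centroid 2356/15 ≈ 157.07.
157.1 lies above (smaller y than) the midline 198, so the layout is top-heavy.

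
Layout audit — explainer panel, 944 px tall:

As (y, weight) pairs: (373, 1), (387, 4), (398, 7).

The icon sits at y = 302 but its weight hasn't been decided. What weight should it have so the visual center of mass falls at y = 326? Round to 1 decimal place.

w ≈ 33.1

Existing Σw = 12 (1 + 4 + 7); existing moment 1·373 + 4·387 + 7·398 = 4707.
Set Σw·y/Σw = 326: (4707 + 302w) = 326·(12 + w).
So w = (326·12 − 4707)/(302 − 326) = -795/-24 ≈ 33.12.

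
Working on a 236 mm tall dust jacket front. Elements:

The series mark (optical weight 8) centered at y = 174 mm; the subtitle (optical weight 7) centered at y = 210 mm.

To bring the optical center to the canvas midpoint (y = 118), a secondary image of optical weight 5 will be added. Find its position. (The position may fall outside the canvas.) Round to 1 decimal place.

After adding the secondary image, total weight = 8 + 7 + 5 = 20.
y: need Σw·y = 20·118 = 2360. Existing = 8·174 + 7·210 = 2862. Remainder -502 / 5 ≈ -100.40.

y ≈ -100.4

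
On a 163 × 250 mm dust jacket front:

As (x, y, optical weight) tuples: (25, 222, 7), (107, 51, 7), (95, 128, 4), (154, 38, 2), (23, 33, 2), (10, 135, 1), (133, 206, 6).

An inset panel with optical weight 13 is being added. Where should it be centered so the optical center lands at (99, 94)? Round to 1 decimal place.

After adding the inset panel, total weight = 7 + 7 + 4 + 2 + 2 + 1 + 6 + 13 = 42.
x: need Σw·x = 42·99 = 4158. Existing = 7·25 + 7·107 + 4·95 + 2·154 + 2·23 + 1·10 + 6·133 = 2466. Remainder 1692 / 13 ≈ 130.15.
y: need Σw·y = 42·94 = 3948. Existing = 7·222 + 7·51 + 4·128 + 2·38 + 2·33 + 1·135 + 6·206 = 3936. Remainder 12 / 13 ≈ 0.92.

(130.2, 0.9)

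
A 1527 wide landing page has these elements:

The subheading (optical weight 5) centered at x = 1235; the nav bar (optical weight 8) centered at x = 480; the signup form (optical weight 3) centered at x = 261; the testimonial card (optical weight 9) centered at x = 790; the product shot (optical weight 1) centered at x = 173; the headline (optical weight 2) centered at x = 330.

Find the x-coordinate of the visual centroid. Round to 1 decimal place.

x ≈ 669.3

Σw = 5 + 8 + 3 + 9 + 1 + 2 = 28.
Σw·x = 18741; x̄ = 18741/28 ≈ 669.32.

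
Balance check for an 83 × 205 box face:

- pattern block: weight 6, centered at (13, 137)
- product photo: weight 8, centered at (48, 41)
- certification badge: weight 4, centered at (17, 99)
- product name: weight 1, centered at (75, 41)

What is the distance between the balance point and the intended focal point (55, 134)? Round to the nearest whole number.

Total weight = 6 + 8 + 4 + 1 = 19.
x: (6·13 + 8·48 + 4·17 + 1·75) / 19 = 605 / 19 ≈ 31.84
y: (6·137 + 8·41 + 4·99 + 1·41) / 19 = 1587 / 19 ≈ 83.53
Offset from (55, 134): Δx ≈ -23.16, Δy ≈ -50.47; distance = √(Δx² + Δy²) ≈ 55.53.

≈ 56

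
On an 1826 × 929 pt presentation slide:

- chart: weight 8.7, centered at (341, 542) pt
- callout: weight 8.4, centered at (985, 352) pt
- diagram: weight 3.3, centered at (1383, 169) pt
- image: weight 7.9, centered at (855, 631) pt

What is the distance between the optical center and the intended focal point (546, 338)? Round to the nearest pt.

Σw = 8.7 + 8.4 + 3.3 + 7.9 = 28.3.
x: (8.7·341 + 8.4·985 + 3.3·1383 + 7.9·855) / 28.3 = 22559.1 / 28.3 ≈ 797.14
y: (8.7·542 + 8.4·352 + 3.3·169 + 7.9·631) / 28.3 = 13214.8 / 28.3 ≈ 466.95
From (546, 338): dx = 251.14, dy = 128.95, so the distance is √(dx²+dy²) ≈ 282.31.

≈ 282 pt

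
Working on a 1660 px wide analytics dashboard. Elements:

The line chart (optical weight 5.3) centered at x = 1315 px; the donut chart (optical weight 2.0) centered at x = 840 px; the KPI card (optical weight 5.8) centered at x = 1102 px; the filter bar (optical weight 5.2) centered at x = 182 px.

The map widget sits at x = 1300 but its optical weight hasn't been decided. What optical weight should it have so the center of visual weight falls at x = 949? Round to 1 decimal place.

w ≈ 3.9

Fixed elements: Σw = 5.3 + 2.0 + 5.8 + 5.2 = 18.3, Σw·x = 5.3·1315 + 2.0·840 + 5.8·1102 + 5.2·182 = 15987.5.
Set Σw·x/Σw = 949: (15987.5 + 1300w) = 949·(18.3 + w).
So w = (949·18.3 − 15987.5)/(1300 − 949) = 1379.2/351 ≈ 3.93.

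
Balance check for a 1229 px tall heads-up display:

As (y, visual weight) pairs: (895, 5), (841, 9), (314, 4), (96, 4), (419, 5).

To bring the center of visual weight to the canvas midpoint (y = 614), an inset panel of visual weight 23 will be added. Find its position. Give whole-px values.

y ≈ 649

New total weight: (5 + 9 + 4 + 4 + 5) + 23 = 50.
y: need Σw·y = 50·614 = 30700. Existing = 5·895 + 9·841 + 4·314 + 4·96 + 5·419 = 15779. Remainder 14921 / 23 ≈ 648.74.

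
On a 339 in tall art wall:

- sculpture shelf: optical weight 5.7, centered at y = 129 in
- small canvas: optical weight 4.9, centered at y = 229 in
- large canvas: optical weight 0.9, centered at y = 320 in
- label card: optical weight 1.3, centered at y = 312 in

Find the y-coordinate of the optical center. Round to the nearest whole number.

y ≈ 199

Weights sum to 5.7 + 4.9 + 0.9 + 1.3 = 12.8.
y-moment: 5.7·129 + 4.9·229 + 0.9·320 + 1.3·312 = 2551.0; centroid 2551.0/12.8 ≈ 199.30.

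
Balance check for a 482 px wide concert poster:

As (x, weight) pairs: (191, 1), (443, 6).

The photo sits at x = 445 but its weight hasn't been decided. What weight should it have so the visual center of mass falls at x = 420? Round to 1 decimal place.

w ≈ 3.6

Known weights sum to 1 + 6 = 7; their moment is 1·191 + 6·443 = 2849.
For the centroid to hit 420: (2849 + w·445) / (7 + w) = 420.
Solving: w = (420·7 − 2849) / (445 − 420) = 91 / 25 ≈ 3.64.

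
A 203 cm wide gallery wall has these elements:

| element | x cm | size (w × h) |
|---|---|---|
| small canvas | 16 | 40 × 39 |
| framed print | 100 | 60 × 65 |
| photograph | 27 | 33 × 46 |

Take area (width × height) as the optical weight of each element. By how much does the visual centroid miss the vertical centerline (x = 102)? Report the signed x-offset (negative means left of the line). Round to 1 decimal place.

≈ -36.7 cm

Areas: small canvas 40·39 = 1560, framed print 60·65 = 3900, photograph 33·46 = 1518. Total weight = 6978.
x-moment: 1560·16 + 3900·100 + 1518·27 = 455946; centroid 455946/6978 ≈ 65.34.
Difference: 65.34 − 102 ≈ -36.66.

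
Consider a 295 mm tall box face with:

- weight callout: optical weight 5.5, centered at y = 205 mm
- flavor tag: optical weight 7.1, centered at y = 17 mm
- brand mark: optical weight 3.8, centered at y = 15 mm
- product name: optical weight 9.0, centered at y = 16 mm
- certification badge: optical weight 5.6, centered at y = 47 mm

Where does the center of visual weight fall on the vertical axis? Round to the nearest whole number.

Σw = 5.5 + 7.1 + 3.8 + 9.0 + 5.6 = 31.0.
Σw·y = 5.5·205 + 7.1·17 + 3.8·15 + 9.0·16 + 5.6·47 = 1712.4, so ȳ = 1712.4/31.0 ≈ 55.24.

y ≈ 55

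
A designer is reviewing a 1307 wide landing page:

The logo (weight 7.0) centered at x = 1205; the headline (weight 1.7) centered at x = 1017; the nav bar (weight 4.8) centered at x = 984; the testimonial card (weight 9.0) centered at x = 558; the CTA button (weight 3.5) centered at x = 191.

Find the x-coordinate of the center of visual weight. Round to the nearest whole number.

x ≈ 791

Σw = 7.0 + 1.7 + 4.8 + 9.0 + 3.5 = 26.0.
x-moment: 7.0·1205 + 1.7·1017 + 4.8·984 + 9.0·558 + 3.5·191 = 20577.6; centroid 20577.6/26.0 ≈ 791.45.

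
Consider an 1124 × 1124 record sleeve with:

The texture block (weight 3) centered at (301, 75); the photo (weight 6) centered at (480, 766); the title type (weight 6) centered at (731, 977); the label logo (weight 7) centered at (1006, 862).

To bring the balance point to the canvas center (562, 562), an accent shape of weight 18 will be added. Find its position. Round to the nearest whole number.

(404, 320)

After adding the accent shape, total weight = 3 + 6 + 6 + 7 + 18 = 40.
x: need Σw·x = 40·562 = 22480. Existing = 3·301 + 6·480 + 6·731 + 7·1006 = 15211. Remainder 7269 / 18 ≈ 403.83.
y: need Σw·y = 40·562 = 22480. Existing = 3·75 + 6·766 + 6·977 + 7·862 = 16717. Remainder 5763 / 18 ≈ 320.17.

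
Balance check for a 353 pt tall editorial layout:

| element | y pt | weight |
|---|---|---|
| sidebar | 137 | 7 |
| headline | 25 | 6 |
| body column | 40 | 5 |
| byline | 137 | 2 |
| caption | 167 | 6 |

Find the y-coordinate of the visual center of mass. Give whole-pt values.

y ≈ 99

Σw = 7 + 6 + 5 + 2 + 6 = 26.
Σw·y = 7·137 + 6·25 + 5·40 + 2·137 + 6·167 = 2585, so ȳ = 2585/26 ≈ 99.42.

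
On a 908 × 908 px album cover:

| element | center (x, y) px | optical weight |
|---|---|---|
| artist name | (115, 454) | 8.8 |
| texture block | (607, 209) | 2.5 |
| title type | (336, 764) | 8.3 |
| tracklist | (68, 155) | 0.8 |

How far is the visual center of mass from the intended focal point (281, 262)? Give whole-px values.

Σw = 8.8 + 2.5 + 8.3 + 0.8 = 20.4.
x-moment: 8.8·115 + 2.5·607 + 8.3·336 + 0.8·68 = 5372.7; centroid 5372.7/20.4 ≈ 263.37.
y-moment: 8.8·454 + 2.5·209 + 8.3·764 + 0.8·155 = 10982.9; centroid 10982.9/20.4 ≈ 538.38.
From (281, 262): dx = -17.63, dy = 276.38, so the distance is √(dx²+dy²) ≈ 276.94.

≈ 277 px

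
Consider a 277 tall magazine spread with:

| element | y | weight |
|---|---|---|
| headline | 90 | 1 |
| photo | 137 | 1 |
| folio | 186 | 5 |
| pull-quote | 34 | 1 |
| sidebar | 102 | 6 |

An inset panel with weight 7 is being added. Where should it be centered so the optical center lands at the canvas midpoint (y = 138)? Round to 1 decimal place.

y ≈ 156.4

With the inset panel, Σw becomes 1 + 1 + 5 + 1 + 6 + 7 = 21.
y: target moment 21×138 = 2898; current 1·90 + 1·137 + 5·186 + 1·34 + 6·102 = 1803; the inset panel supplies 1095, so y = 1095/7 ≈ 156.43.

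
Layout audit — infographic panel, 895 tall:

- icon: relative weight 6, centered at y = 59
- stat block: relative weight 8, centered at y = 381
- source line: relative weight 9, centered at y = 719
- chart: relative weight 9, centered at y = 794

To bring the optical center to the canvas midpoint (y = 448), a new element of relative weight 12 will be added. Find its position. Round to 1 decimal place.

y ≈ 224.4

New total weight: (6 + 8 + 9 + 9) + 12 = 44.
Along y: (17019 + 12·y) / 44 = 448 (existing moment 6·59 + 8·381 + 9·719 + 9·794 = 17019) ⇒ y = (19712 − 17019) / 12 ≈ 224.42.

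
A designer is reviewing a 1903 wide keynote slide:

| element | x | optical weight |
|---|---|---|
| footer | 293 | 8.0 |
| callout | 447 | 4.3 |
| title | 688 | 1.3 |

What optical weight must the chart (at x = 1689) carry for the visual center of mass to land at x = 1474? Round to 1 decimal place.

Fixed elements: Σw = 8.0 + 4.3 + 1.3 = 13.6, Σw·x = 8.0·293 + 4.3·447 + 1.3·688 = 5160.5.
Balance at x = 1474 requires (5160.5 + w·1689) / (13.6 + w) = 1474.
Rearranging, w·(1689 − 1474) = 1474·13.6 − 5160.5 = 14885.9, so w ≈ 14885.9/215 = 69.24.

w ≈ 69.2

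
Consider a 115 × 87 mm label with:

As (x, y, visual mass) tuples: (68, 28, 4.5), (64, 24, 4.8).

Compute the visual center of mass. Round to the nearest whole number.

(66, 26)

Σw = 4.5 + 4.8 = 9.3.
Σw·x = 4.5·68 + 4.8·64 = 613.2, so x̄ = 613.2/9.3 ≈ 65.94.
Σw·y = 4.5·28 + 4.8·24 = 241.2, so ȳ = 241.2/9.3 ≈ 25.94.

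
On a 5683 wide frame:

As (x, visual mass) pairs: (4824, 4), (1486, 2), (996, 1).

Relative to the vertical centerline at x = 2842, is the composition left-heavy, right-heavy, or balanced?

Weights sum to 4 + 2 + 1 = 7.
x: (4·4824 + 2·1486 + 1·996) / 7 = 23264 / 7 ≈ 3323.43
Since 3323.4 is right of 2842, the composition reads right-heavy.

right-heavy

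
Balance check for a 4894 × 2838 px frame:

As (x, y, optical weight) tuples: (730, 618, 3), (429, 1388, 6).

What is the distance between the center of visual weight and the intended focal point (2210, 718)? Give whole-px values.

≈ 1731 px

Total weight = 3 + 6 = 9.
x: (3·730 + 6·429) / 9 = 4764 / 9 ≈ 529.33
y: (3·618 + 6·1388) / 9 = 10182 / 9 ≈ 1131.33
From (2210, 718): dx = -1680.67, dy = 413.33, so the distance is √(dx²+dy²) ≈ 1730.75.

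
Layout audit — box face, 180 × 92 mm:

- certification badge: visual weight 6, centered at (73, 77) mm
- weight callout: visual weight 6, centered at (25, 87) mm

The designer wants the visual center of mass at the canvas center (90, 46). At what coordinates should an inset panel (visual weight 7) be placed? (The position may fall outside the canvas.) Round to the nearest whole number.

With the inset panel, Σw becomes 6 + 6 + 7 = 19.
x: need Σw·x = 19·90 = 1710. Existing = 6·73 + 6·25 = 588. Remainder 1122 / 7 ≈ 160.29.
y: need Σw·y = 19·46 = 874. Existing = 6·77 + 6·87 = 984. Remainder -110 / 7 ≈ -15.71.

(160, -16)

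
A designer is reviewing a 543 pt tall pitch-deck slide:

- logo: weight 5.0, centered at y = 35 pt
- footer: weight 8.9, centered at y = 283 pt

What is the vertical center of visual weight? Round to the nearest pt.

y ≈ 194

Σw = 5.0 + 8.9 = 13.9.
Σw·y = 5.0·35 + 8.9·283 = 2693.7, so ȳ = 2693.7/13.9 ≈ 193.79.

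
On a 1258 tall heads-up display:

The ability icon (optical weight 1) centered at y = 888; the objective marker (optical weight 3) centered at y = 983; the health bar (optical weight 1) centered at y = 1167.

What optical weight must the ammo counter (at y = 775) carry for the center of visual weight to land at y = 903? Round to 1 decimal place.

Existing Σw = 5 (1 + 3 + 1); existing moment 1·888 + 3·983 + 1·1167 = 5004.
Balance at y = 903 requires (5004 + w·775) / (5 + w) = 903.
Rearranging, w·(775 − 903) = 903·5 − 5004 = -489, so w ≈ -489/-128 = 3.82.

w ≈ 3.8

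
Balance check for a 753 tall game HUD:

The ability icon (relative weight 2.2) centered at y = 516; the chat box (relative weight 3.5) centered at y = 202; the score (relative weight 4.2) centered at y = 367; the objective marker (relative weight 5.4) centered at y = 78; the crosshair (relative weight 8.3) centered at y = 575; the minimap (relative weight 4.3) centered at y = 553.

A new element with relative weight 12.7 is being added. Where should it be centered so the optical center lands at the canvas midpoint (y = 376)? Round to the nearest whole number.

With the new element, Σw becomes 2.2 + 3.5 + 4.2 + 5.4 + 8.3 + 4.3 + 12.7 = 40.6.
Along y: (10955.2 + 12.7·y) / 40.6 = 376 (existing moment 2.2·516 + 3.5·202 + 4.2·367 + 5.4·78 + 8.3·575 + 4.3·553 = 10955.2) ⇒ y = (15265.6 − 10955.2) / 12.7 ≈ 339.40.

y ≈ 339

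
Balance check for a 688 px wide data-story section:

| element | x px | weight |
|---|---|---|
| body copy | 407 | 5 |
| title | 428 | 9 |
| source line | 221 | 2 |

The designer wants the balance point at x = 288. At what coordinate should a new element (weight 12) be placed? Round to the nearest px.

x ≈ 145

New total weight: (5 + 9 + 2) + 12 = 28.
x: need Σw·x = 28·288 = 8064. Existing = 5·407 + 9·428 + 2·221 = 6329. Remainder 1735 / 12 ≈ 144.58.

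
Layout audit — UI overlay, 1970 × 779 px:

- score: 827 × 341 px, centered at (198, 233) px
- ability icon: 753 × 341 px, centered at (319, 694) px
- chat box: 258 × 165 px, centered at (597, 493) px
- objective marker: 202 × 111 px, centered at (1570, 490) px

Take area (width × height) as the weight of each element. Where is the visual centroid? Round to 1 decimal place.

(328.5, 456.9)

Taking area as weight: score 827·341 = 282007, ability icon 753·341 = 256773, chat box 258·165 = 42570, objective marker 202·111 = 22422. Sum 603772.
Σw·x = 282007·198 + 256773·319 + 42570·597 + 22422·1570 = 198364803, so x̄ = 198364803/603772 ≈ 328.54.
Σw·y = 282007·233 + 256773·694 + 42570·493 + 22422·490 = 275881883, so ȳ = 275881883/603772 ≈ 456.93.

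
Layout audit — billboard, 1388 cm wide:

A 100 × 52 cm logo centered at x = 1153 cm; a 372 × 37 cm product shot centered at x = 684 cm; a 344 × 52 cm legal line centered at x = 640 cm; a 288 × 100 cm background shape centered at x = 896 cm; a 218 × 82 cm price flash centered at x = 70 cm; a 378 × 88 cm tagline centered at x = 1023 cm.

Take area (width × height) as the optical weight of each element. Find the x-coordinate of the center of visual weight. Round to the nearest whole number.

x ≈ 753

Areas: logo 100·52 = 5200, product shot 372·37 = 13764, legal line 344·52 = 17888, background shape 288·100 = 28800, price flash 218·82 = 17876, tagline 378·88 = 33264. Total weight = 116792.
x: (5200·1153 + 13764·684 + 17888·640 + 28800·896 + 17876·70 + 33264·1023) / 116792 = 87943688 / 116792 ≈ 752.99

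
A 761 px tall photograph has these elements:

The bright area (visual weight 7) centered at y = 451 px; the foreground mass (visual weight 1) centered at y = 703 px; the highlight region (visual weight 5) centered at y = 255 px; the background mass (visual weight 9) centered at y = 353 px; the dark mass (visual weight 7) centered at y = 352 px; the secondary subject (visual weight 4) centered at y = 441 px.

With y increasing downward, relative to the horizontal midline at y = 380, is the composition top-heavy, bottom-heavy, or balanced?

balanced

Weights sum to 7 + 1 + 5 + 9 + 7 + 4 = 33.
y: moment 12540 / weight 33 ≈ 380.00
380.00 = 380 exactly: balanced.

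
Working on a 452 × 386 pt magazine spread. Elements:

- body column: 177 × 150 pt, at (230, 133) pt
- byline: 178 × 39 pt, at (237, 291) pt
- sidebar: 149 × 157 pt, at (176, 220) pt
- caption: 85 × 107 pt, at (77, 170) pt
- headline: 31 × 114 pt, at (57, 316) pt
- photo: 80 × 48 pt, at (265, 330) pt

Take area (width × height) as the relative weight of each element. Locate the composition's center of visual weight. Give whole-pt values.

Areas: body column 177·150 = 26550, byline 178·39 = 6942, sidebar 149·157 = 23393, caption 85·107 = 9095, headline 31·114 = 3534, photo 80·48 = 3840. Total weight = 73354.
x: moment 13788275 / weight 73354 ≈ 187.97
Σw·y = 14627826; ȳ = 14627826/73354 ≈ 199.41.

(188, 199)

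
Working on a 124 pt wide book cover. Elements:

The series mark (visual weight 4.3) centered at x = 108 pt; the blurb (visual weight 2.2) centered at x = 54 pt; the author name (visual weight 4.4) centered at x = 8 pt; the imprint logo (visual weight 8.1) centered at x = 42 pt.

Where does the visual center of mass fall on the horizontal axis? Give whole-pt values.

Total weight = 4.3 + 2.2 + 4.4 + 8.1 = 19.0.
x-moment: 4.3·108 + 2.2·54 + 4.4·8 + 8.1·42 = 958.6; centroid 958.6/19.0 ≈ 50.45.

x ≈ 50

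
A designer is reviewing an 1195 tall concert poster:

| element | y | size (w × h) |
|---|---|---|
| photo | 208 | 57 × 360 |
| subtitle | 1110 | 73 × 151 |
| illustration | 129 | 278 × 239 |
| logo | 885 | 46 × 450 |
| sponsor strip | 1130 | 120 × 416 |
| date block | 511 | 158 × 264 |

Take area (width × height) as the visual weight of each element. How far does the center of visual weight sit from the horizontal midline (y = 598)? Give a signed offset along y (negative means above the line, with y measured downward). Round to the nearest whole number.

≈ -22

Areas: photo 57·360 = 20520, subtitle 73·151 = 11023, illustration 278·239 = 66442, logo 46·450 = 20700, sponsor strip 120·416 = 49920, date block 158·264 = 41712. Total weight = 210317.
y-moment: 20520·208 + 11023·1110 + 66442·129 + 20700·885 + 49920·1130 + 41712·511 = 121118640; centroid 121118640/210317 ≈ 575.89.
Offset from y = 598: 575.89 − 598 ≈ -22.11.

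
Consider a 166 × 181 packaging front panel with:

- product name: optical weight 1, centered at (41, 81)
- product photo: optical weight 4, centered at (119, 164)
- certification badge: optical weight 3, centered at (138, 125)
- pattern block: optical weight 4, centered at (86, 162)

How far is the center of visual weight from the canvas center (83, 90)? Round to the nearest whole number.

Total weight = 1 + 4 + 3 + 4 = 12.
Σw·x = 1·41 + 4·119 + 3·138 + 4·86 = 1275, so x̄ = 1275/12 ≈ 106.25.
Σw·y = 1·81 + 4·164 + 3·125 + 4·162 = 1760, so ȳ = 1760/12 ≈ 146.67.
Offset from (83, 90): Δx ≈ 23.25, Δy ≈ 56.67; distance = √(Δx² + Δy²) ≈ 61.25.

≈ 61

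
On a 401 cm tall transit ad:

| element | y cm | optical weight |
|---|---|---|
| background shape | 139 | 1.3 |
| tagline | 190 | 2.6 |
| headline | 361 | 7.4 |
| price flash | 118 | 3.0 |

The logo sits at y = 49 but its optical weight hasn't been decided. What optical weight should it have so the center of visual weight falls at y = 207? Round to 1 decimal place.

w ≈ 4.7

Known weights sum to 1.3 + 2.6 + 7.4 + 3.0 = 14.3; their moment is 1.3·139 + 2.6·190 + 7.4·361 + 3.0·118 = 3700.1.
Set Σw·y/Σw = 207: (3700.1 + 49w) = 207·(14.3 + w).
Rearranging, w·(49 − 207) = 207·14.3 − 3700.1 = -740.0, so w ≈ -740.0/-158 = 4.68.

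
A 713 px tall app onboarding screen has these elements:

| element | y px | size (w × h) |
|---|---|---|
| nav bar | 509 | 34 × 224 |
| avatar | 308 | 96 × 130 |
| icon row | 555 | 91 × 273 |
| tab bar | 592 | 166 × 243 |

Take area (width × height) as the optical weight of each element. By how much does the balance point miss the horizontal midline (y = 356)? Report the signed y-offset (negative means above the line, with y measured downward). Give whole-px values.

≈ 176 px

Areas: nav bar 34·224 = 7616, avatar 96·130 = 12480, icon row 91·273 = 24843, tab bar 166·243 = 40338. Total weight = 85277.
y-moment: 7616·509 + 12480·308 + 24843·555 + 40338·592 = 45388345; centroid 45388345/85277 ≈ 532.25.
Against y = 356, that's 532.25 − 356 = 176.25.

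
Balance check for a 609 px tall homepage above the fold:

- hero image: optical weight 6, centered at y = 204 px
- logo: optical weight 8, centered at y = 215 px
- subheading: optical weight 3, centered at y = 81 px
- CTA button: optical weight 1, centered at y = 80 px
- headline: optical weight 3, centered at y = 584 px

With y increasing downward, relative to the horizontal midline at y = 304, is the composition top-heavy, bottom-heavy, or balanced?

top-heavy

Weights sum to 6 + 8 + 3 + 1 + 3 = 21.
Σw·y = 6·204 + 8·215 + 3·81 + 1·80 + 3·584 = 5019, so ȳ = 5019/21 ≈ 239.00.
Since 239.0 is above (smaller y than) 304, the composition reads top-heavy.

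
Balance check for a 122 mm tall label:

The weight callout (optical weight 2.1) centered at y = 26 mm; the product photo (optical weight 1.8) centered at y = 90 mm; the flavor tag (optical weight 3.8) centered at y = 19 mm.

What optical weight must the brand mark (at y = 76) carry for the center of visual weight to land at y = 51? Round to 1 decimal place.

w ≈ 4.2

Existing Σw = 7.7 (2.1 + 1.8 + 3.8); existing moment 2.1·26 + 1.8·90 + 3.8·19 = 288.8.
Balance at y = 51 requires (288.8 + w·76) / (7.7 + w) = 51.
Solving: w = (51·7.7 − 288.8) / (76 − 51) = 103.9 / 25 ≈ 4.16.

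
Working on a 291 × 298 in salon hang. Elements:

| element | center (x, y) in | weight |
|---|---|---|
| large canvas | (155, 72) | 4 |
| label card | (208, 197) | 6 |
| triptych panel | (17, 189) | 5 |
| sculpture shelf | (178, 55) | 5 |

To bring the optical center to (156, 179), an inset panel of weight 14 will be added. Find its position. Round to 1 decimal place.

After adding the inset panel, total weight = 4 + 6 + 5 + 5 + 14 = 34.
x: target moment 34×156 = 5304; current 4·155 + 6·208 + 5·17 + 5·178 = 2843; the inset panel supplies 2461, so x = 2461/14 ≈ 175.79.
y: target moment 34×179 = 6086; current 4·72 + 6·197 + 5·189 + 5·55 = 2690; the inset panel supplies 3396, so y = 3396/14 ≈ 242.57.

(175.8, 242.6)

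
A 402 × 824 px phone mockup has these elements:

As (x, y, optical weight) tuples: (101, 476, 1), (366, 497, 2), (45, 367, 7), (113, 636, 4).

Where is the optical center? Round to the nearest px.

(114, 470)

Weights sum to 1 + 2 + 7 + 4 = 14.
Σw·x = 1·101 + 2·366 + 7·45 + 4·113 = 1600, so x̄ = 1600/14 ≈ 114.29.
Σw·y = 1·476 + 2·497 + 7·367 + 4·636 = 6583, so ȳ = 6583/14 ≈ 470.21.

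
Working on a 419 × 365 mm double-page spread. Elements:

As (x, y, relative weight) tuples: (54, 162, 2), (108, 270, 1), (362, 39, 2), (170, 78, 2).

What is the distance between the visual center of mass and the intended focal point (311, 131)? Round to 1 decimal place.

≈ 128.8 mm

Weights sum to 2 + 1 + 2 + 2 = 7.
x-moment: 2·54 + 1·108 + 2·362 + 2·170 = 1280; centroid 1280/7 ≈ 182.86.
y-moment: 2·162 + 1·270 + 2·39 + 2·78 = 828; centroid 828/7 ≈ 118.29.
Relative to (311, 131): Δ = (-128.14, -12.71); |Δ| = √(-128.14² + -12.71²) ≈ 128.77.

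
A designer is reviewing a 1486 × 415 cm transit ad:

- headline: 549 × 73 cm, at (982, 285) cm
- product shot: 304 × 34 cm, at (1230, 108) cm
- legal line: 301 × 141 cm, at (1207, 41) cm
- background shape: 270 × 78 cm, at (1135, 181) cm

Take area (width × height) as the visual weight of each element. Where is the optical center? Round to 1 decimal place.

Areas → weights: headline 549·73 = 40077, product shot 304·34 = 10336, legal line 301·141 = 42441, background shape 270·78 = 21060; Σw = 113914.
x: (40077·982 + 10336·1230 + 42441·1207 + 21060·1135) / 113914 = 127198281 / 113914 ≈ 1116.62
y: (40077·285 + 10336·108 + 42441·41 + 21060·181) / 113914 = 18090174 / 113914 ≈ 158.81

(1116.6, 158.8)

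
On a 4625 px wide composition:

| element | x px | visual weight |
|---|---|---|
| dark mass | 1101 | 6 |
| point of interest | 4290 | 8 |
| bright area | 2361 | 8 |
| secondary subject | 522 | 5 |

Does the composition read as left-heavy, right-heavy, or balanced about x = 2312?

Σw = 6 + 8 + 8 + 5 = 27.
x-moment: 6·1101 + 8·4290 + 8·2361 + 5·522 = 62424; centroid 62424/27 ≈ 2312.00.
That equals the midline 2312 — balanced.

balanced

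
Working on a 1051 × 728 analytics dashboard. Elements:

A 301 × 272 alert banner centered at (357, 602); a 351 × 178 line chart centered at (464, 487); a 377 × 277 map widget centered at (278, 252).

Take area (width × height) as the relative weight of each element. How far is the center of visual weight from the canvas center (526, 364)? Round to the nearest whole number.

≈ 186

Areas → weights: alert banner 301·272 = 81872, line chart 351·178 = 62478, map widget 377·277 = 104429; Σw = 248779.
Σw·x = 81872·357 + 62478·464 + 104429·278 = 87249358, so x̄ = 87249358/248779 ≈ 350.71.
Σw·y = 81872·602 + 62478·487 + 104429·252 = 106029838, so ȳ = 106029838/248779 ≈ 426.20.
Offset from (526, 364): Δx ≈ -175.29, Δy ≈ 62.20; distance = √(Δx² + Δy²) ≈ 186.00.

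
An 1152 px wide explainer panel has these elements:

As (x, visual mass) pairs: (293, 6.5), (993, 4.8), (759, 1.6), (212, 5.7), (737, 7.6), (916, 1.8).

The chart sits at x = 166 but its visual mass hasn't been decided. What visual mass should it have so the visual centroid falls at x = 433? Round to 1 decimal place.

Known weights sum to 6.5 + 4.8 + 1.6 + 5.7 + 7.6 + 1.8 = 28.0; their moment is 6.5·293 + 4.8·993 + 1.6·759 + 5.7·212 + 7.6·737 + 1.8·916 = 16343.7.
For the centroid to hit 433: (16343.7 + w·166) / (28.0 + w) = 433.
So w = (433·28.0 − 16343.7)/(166 − 433) = -4219.7/-267 ≈ 15.80.

w ≈ 15.8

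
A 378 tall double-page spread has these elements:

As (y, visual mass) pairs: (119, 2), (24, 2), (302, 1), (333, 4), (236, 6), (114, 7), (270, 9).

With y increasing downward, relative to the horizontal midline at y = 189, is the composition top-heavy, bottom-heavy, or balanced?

bottom-heavy

Σw = 2 + 2 + 1 + 4 + 6 + 7 + 9 = 31.
y-moment: 2·119 + 2·24 + 1·302 + 4·333 + 6·236 + 7·114 + 9·270 = 6564; centroid 6564/31 ≈ 211.74.
211.7 lies below (larger y than) the midline 189, so the layout is bottom-heavy.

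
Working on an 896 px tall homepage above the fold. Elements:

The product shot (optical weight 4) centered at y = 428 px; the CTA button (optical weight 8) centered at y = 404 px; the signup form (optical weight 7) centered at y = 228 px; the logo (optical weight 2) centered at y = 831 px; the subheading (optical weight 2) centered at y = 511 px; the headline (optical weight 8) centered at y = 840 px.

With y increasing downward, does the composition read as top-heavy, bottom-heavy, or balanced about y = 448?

Total weight = 4 + 8 + 7 + 2 + 2 + 8 = 31.
y: moment 15944 / weight 31 ≈ 514.32
514.3 vs midline 448 → bottom-heavy.

bottom-heavy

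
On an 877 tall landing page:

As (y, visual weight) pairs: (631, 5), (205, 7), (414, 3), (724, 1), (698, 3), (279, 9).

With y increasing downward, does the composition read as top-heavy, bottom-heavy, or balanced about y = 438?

top-heavy

Total weight = 5 + 7 + 3 + 1 + 3 + 9 = 28.
y-moment: 5·631 + 7·205 + 3·414 + 1·724 + 3·698 + 9·279 = 11161; centroid 11161/28 ≈ 398.61.
Since 398.6 is above (smaller y than) 438, the composition reads top-heavy.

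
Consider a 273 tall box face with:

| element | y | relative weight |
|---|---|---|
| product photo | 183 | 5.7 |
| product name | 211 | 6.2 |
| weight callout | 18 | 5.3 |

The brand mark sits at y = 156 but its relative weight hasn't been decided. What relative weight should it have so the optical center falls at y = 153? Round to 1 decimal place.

w ≈ 61.6

Fixed elements: Σw = 5.7 + 6.2 + 5.3 = 17.2, Σw·y = 5.7·183 + 6.2·211 + 5.3·18 = 2446.7.
Balance at y = 153 requires (2446.7 + w·156) / (17.2 + w) = 153.
Rearranging, w·(156 − 153) = 153·17.2 − 2446.7 = 184.9, so w ≈ 184.9/3 = 61.63.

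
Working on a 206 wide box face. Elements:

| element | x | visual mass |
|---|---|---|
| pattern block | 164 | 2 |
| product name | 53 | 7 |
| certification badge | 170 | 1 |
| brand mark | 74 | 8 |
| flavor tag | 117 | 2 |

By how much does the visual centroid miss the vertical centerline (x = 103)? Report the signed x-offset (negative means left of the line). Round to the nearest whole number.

≈ -18

Total weight = 2 + 7 + 1 + 8 + 2 = 20.
Σw·x = 2·164 + 7·53 + 1·170 + 8·74 + 2·117 = 1695, so x̄ = 1695/20 ≈ 84.75.
Difference: 84.75 − 103 ≈ -18.25.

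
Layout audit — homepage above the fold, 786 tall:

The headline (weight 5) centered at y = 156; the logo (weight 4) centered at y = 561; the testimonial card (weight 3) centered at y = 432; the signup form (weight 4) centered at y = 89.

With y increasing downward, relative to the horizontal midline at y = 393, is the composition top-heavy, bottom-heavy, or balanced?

top-heavy

Total weight = 5 + 4 + 3 + 4 = 16.
Σw·y = 5·156 + 4·561 + 3·432 + 4·89 = 4676, so ȳ = 4676/16 ≈ 292.25.
292.2 lies above (smaller y than) the midline 393, so the layout is top-heavy.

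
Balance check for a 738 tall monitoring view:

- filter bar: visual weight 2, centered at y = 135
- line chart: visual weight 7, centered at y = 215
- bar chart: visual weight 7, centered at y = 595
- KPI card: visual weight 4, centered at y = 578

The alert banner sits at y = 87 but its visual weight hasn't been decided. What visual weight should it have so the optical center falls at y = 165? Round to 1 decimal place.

w ≈ 63.5

Existing Σw = 20 (2 + 7 + 7 + 4); existing moment 2·135 + 7·215 + 7·595 + 4·578 = 8252.
Balance at y = 165 requires (8252 + w·87) / (20 + w) = 165.
Rearranging, w·(87 − 165) = 165·20 − 8252 = -4952, so w ≈ -4952/-78 = 63.49.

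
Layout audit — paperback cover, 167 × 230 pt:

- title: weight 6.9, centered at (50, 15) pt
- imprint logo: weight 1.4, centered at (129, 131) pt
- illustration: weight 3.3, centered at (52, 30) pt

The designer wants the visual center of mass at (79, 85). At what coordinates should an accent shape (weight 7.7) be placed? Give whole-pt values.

With the accent shape, Σw becomes 6.9 + 1.4 + 3.3 + 7.7 = 19.3.
Along x: (697.2 + 7.7·x) / 19.3 = 79 (existing moment 6.9·50 + 1.4·129 + 3.3·52 = 697.2) ⇒ x = (1524.7 − 697.2) / 7.7 ≈ 107.47.
Along y: (385.9 + 7.7·y) / 19.3 = 85 (existing moment 6.9·15 + 1.4·131 + 3.3·30 = 385.9) ⇒ y = (1640.5 − 385.9) / 7.7 ≈ 162.94.

(107, 163)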